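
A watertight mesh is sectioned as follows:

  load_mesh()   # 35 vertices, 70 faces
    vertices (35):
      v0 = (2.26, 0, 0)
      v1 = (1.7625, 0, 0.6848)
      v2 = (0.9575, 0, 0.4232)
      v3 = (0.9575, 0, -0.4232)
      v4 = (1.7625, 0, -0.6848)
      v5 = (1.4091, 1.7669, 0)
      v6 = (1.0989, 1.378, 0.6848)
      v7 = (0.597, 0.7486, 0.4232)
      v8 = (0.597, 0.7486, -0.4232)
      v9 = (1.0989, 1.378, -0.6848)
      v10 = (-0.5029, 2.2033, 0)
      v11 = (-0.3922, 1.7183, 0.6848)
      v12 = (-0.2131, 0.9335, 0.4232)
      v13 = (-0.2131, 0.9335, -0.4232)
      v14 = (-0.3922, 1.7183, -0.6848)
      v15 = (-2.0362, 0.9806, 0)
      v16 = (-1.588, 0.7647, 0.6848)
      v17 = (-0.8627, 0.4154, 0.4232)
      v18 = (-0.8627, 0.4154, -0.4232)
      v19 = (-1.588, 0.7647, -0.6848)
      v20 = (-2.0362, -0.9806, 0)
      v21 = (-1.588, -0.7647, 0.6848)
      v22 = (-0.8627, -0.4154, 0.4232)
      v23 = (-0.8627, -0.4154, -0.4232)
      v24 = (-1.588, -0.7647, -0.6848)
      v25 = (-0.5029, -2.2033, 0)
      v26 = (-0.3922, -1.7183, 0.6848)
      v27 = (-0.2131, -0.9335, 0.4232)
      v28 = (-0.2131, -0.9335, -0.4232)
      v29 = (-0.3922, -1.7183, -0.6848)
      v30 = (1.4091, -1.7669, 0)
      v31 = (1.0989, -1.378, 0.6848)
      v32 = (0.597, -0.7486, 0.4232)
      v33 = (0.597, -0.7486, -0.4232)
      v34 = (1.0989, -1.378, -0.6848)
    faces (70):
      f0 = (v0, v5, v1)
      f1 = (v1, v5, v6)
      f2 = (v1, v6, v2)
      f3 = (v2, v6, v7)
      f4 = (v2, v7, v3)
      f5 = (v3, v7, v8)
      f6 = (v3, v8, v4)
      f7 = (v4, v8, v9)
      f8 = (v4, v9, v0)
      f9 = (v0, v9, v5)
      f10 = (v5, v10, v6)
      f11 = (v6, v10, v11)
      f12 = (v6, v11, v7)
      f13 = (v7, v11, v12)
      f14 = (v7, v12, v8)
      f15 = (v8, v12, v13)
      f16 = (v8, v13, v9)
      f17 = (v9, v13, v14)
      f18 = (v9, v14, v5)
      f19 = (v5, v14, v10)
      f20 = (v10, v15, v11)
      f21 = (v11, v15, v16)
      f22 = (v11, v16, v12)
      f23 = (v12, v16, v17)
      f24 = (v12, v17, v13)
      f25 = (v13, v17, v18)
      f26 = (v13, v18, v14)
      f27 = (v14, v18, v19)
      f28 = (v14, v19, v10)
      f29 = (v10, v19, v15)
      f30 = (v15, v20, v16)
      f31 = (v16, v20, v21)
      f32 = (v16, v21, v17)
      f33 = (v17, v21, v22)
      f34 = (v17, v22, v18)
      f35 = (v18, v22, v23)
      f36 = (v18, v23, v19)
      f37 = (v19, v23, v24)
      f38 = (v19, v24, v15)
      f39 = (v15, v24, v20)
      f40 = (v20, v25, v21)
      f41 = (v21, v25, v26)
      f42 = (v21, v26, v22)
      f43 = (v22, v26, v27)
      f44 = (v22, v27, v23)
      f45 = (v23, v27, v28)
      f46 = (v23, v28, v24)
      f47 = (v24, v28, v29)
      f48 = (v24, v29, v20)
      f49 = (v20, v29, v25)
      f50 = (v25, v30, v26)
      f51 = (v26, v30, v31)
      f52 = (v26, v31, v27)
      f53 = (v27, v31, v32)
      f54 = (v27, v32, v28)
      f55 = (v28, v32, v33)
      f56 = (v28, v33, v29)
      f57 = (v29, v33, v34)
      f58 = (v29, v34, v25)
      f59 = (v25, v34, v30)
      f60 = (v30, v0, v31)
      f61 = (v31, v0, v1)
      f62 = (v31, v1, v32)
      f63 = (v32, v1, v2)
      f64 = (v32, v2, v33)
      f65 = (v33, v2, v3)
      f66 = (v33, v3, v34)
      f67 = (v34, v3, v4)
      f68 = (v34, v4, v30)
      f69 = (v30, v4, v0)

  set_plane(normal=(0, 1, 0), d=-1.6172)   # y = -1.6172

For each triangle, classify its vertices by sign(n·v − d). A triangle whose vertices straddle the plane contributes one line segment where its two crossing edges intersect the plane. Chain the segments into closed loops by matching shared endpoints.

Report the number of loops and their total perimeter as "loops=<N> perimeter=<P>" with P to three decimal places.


Straddling triangles (16 of 70):
  (v20,v25,v21) [+-+] → (-1.23789, -1.6172, 0)–(-0.944981, -1.6172, 0.278994)  len=0.4045
  (v21,v25,v26) [+--] → (-0.944981, -1.6172, 0.278994)–(-0.518978, -1.6172, 0.6848)  len=0.5884
  (v21,v26,v22) [+-+] → (-0.518978, -1.6172, 0.6848)–(-0.428709, -1.6172, 0.664501)  len=0.0925
  (v22,v26,v27) [+-+] → (-0.428709, -1.6172, 0.664501)–(-0.369128, -1.6172, 0.6511)  len=0.0611
  (v24,v28,v29) [++-] → (-0.369128, -1.6172, -0.6511)–(-0.518978, -1.6172, -0.6848)  len=0.1536
  (v24,v29,v20) [+-+] → (-0.518978, -1.6172, -0.6848)–(-0.617506, -1.6172, -0.59095)  len=0.1361
  (v20,v29,v25) [+--] → (-0.617506, -1.6172, -0.59095)–(-1.23789, -1.6172, 0)  len=0.8568
  (v26,v30,v31) [--+] → (1.28969, -1.6172, 0.263601)–(0.0507921, -1.6172, 0.6848)  len=1.3085
  (v26,v31,v27) [-++] → (0.0507921, -1.6172, 0.6848)–(-0.369128, -1.6172, 0.6511)  len=0.4213
  (v28,v33,v29) [++-] → (-0.289067, -1.6172, -0.657526)–(-0.369128, -1.6172, -0.6511)  len=0.0803
  (v29,v33,v34) [-++] → (-0.289067, -1.6172, -0.657526)–(0.0507921, -1.6172, -0.6848)  len=0.3410
  (v29,v34,v25) [-+-] → (0.0507921, -1.6172, -0.6848)–(0.634644, -1.6172, -0.486322)  len=0.6167
  (v25,v34,v30) [-+-] → (0.634644, -1.6172, -0.486322)–(1.28969, -1.6172, -0.263601)  len=0.6919
  (v30,v0,v31) [-++] → (1.48119, -1.6172, 0)–(1.28969, -1.6172, 0.263601)  len=0.3258
  (v34,v4,v30) [++-] → (1.43904, -1.6172, -0.0580194)–(1.28969, -1.6172, -0.263601)  len=0.2541
  (v30,v4,v0) [-++] → (1.43904, -1.6172, -0.0580194)–(1.48119, -1.6172, 0)  len=0.0717

Chained into 1 loop(s):
  loop 1: 16 segments, perimeter = 6.4042
Total perimeter = 6.404

loops=1 perimeter=6.404


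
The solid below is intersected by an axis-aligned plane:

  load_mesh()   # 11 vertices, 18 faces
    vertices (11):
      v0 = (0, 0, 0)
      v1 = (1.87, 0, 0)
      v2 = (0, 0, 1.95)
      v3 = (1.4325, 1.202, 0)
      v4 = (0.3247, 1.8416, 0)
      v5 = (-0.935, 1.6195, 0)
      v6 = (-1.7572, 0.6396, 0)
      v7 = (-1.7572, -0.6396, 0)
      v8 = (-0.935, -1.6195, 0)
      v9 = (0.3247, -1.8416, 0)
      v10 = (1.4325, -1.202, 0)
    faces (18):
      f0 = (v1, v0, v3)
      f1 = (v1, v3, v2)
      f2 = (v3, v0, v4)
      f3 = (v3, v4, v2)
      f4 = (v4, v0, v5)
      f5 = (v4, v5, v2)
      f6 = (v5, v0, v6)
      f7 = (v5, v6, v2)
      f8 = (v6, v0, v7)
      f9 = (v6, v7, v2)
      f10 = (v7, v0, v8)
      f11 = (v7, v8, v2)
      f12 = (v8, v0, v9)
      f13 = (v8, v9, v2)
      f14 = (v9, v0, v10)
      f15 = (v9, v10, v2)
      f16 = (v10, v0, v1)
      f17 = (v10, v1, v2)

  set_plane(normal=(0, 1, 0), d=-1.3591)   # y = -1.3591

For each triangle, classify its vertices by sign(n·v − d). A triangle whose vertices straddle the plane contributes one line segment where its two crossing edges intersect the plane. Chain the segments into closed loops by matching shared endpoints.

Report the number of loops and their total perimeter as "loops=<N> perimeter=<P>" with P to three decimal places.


loops=1 perimeter=4.894

Straddling triangles (6 of 18):
  (v7,v0,v8) [++-] → (-0.784661, -1.3591, 0)–(-1.15349, -1.3591, 0)  len=0.3688
  (v7,v8,v2) [+-+] → (-1.15349, -1.3591, 0)–(-0.784661, -1.3591, 0.313541)  len=0.4841
  (v8,v0,v9) [-+-] → (-0.784661, -1.3591, 0)–(0.239628, -1.3591, 0)  len=1.0243
  (v8,v9,v2) [--+] → (0.239628, -1.3591, 0.510901)–(-0.784661, -1.3591, 0.313541)  len=1.0431
  (v9,v0,v10) [-++] → (0.239628, -1.3591, 0)–(1.1604, -1.3591, 0)  len=0.9208
  (v9,v10,v2) [-++] → (1.1604, -1.3591, 0)–(0.239628, -1.3591, 0.510901)  len=1.0530

Chained into 1 loop(s):
  loop 1: 6 segments, perimeter = 4.8941
Total perimeter = 4.894


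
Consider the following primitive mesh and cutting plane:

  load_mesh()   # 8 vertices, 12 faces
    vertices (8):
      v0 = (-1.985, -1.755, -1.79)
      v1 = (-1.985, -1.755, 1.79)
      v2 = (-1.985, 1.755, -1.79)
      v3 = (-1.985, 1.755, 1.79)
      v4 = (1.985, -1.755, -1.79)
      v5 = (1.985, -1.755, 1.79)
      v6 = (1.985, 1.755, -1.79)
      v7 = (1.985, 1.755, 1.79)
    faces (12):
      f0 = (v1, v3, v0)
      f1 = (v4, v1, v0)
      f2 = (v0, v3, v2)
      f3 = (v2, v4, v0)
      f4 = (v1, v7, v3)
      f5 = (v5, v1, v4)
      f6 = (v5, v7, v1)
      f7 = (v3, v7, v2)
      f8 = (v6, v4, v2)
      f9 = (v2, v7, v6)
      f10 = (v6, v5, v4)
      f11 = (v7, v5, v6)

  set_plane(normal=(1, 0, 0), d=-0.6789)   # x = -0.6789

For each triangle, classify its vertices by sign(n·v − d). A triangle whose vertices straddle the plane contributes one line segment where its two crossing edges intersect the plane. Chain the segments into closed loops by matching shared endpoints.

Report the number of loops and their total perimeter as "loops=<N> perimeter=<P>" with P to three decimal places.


Straddling triangles (8 of 12):
  (v4,v1,v0) [+--] → (-0.6789, -1.755, 0.612207)–(-0.6789, -1.755, -1.79)  len=2.4022
  (v2,v4,v0) [-+-] → (-0.6789, 0.600237, -1.79)–(-0.6789, -1.755, -1.79)  len=2.3552
  (v1,v7,v3) [-+-] → (-0.6789, -0.600237, 1.79)–(-0.6789, 1.755, 1.79)  len=2.3552
  (v5,v1,v4) [+-+] → (-0.6789, -1.755, 1.79)–(-0.6789, -1.755, 0.612207)  len=1.1778
  (v5,v7,v1) [++-] → (-0.6789, -0.600237, 1.79)–(-0.6789, -1.755, 1.79)  len=1.1548
  (v3,v7,v2) [-+-] → (-0.6789, 1.755, 1.79)–(-0.6789, 1.755, -0.612207)  len=2.4022
  (v6,v4,v2) [++-] → (-0.6789, 0.600237, -1.79)–(-0.6789, 1.755, -1.79)  len=1.1548
  (v2,v7,v6) [-++] → (-0.6789, 1.755, -0.612207)–(-0.6789, 1.755, -1.79)  len=1.1778

Chained into 1 loop(s):
  loop 1: 8 segments, perimeter = 14.1800
Total perimeter = 14.180

loops=1 perimeter=14.180


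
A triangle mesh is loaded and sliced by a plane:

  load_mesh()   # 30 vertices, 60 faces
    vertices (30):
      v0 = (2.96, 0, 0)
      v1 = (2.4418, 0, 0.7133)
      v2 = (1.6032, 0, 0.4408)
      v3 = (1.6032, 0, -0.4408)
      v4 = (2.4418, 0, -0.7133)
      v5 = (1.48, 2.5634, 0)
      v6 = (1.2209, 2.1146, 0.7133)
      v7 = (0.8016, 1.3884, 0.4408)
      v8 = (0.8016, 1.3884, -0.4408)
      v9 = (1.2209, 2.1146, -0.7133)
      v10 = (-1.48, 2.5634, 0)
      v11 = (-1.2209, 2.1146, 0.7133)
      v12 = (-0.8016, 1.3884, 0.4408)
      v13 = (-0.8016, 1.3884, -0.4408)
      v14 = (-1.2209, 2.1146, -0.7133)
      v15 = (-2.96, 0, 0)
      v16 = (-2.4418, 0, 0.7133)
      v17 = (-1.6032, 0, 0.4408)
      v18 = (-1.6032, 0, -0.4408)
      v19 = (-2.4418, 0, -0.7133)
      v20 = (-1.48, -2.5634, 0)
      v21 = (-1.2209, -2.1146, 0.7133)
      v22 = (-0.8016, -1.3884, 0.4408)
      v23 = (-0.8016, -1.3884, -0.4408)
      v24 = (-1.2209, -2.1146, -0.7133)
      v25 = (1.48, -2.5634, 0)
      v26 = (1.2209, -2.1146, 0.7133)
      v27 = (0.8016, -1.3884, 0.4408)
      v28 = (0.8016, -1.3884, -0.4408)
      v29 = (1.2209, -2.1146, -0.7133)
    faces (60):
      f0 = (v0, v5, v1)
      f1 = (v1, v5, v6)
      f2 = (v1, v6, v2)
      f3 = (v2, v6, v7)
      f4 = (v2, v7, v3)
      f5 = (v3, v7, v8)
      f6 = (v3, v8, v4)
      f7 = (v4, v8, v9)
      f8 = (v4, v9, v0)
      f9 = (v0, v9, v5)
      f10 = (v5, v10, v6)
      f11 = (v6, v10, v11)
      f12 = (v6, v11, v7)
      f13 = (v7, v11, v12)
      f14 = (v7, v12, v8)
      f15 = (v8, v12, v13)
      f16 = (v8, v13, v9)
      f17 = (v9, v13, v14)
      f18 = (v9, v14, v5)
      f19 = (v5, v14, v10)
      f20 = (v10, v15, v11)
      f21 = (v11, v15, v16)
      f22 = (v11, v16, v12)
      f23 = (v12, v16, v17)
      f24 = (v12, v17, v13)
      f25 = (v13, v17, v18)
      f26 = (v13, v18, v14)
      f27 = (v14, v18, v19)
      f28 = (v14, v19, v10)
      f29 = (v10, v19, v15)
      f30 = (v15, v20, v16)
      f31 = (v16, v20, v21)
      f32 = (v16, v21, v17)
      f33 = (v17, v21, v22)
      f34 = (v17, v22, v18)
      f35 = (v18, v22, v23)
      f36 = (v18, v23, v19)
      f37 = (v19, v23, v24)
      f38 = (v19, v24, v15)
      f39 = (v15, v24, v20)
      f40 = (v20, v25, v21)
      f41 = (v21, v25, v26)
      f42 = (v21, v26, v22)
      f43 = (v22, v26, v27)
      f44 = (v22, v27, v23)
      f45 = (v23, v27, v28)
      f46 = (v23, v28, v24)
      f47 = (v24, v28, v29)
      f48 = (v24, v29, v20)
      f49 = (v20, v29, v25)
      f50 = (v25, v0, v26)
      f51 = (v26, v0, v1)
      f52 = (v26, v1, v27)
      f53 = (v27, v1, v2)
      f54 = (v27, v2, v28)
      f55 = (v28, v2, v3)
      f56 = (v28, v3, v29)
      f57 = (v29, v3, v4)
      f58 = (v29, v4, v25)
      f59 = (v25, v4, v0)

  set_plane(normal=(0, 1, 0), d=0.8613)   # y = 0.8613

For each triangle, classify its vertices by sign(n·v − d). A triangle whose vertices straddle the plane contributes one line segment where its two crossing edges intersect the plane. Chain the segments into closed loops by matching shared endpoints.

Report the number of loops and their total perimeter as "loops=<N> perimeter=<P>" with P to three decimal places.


Straddling triangles (20 of 60):
  (v0,v5,v1) [-+-] → (2.46272, 0.8613, 0)–(2.11864, 0.8613, 0.473632)  len=0.5854
  (v1,v5,v6) [-++] → (2.11864, 0.8613, 0.473632)–(1.94451, 0.8613, 0.7133)  len=0.2962
  (v1,v6,v2) [-+-] → (1.94451, 0.8613, 0.7133)–(1.44748, 0.8613, 0.551792)  len=0.5226
  (v2,v6,v7) [-++] → (1.44748, 0.8613, 0.551792)–(1.10592, 0.8613, 0.4408)  len=0.3591
  (v2,v7,v3) [-+-] → (1.10592, 0.8613, 0.4408)–(1.10592, 0.8613, 0.106104)  len=0.3347
  (v3,v7,v8) [-++] → (1.10592, 0.8613, 0.106104)–(1.10592, 0.8613, -0.4408)  len=0.5469
  (v3,v8,v4) [-+-] → (1.10592, 0.8613, -0.4408)–(1.42429, 0.8613, -0.544253)  len=0.3348
  (v4,v8,v9) [-++] → (1.42429, 0.8613, -0.544253)–(1.94451, 0.8613, -0.7133)  len=0.5470
  (v4,v9,v0) [-+-] → (1.94451, 0.8613, -0.7133)–(2.25165, 0.8613, -0.290535)  len=0.5226
  (v0,v9,v5) [-++] → (2.25165, 0.8613, -0.290535)–(2.46272, 0.8613, 0)  len=0.3591
  (v10,v15,v11) [+-+] → (-2.46272, 0.8613, 0)–(-2.25165, 0.8613, 0.290535)  len=0.3591
  (v11,v15,v16) [+--] → (-2.25165, 0.8613, 0.290535)–(-1.94451, 0.8613, 0.7133)  len=0.5226
  (v11,v16,v12) [+-+] → (-1.94451, 0.8613, 0.7133)–(-1.42429, 0.8613, 0.544253)  len=0.5470
  (v12,v16,v17) [+--] → (-1.42429, 0.8613, 0.544253)–(-1.10592, 0.8613, 0.4408)  len=0.3348
  (v12,v17,v13) [+-+] → (-1.10592, 0.8613, 0.4408)–(-1.10592, 0.8613, -0.106104)  len=0.5469
  (v13,v17,v18) [+--] → (-1.10592, 0.8613, -0.106104)–(-1.10592, 0.8613, -0.4408)  len=0.3347
  (v13,v18,v14) [+-+] → (-1.10592, 0.8613, -0.4408)–(-1.44748, 0.8613, -0.551792)  len=0.3591
  (v14,v18,v19) [+--] → (-1.44748, 0.8613, -0.551792)–(-1.94451, 0.8613, -0.7133)  len=0.5226
  (v14,v19,v10) [+-+] → (-1.94451, 0.8613, -0.7133)–(-2.11864, 0.8613, -0.473632)  len=0.2962
  (v10,v19,v15) [+--] → (-2.11864, 0.8613, -0.473632)–(-2.46272, 0.8613, 0)  len=0.5854

Chained into 2 loop(s):
  loop 1: 10 segments, perimeter = 4.4084
  loop 2: 10 segments, perimeter = 4.4084
Total perimeter = 8.817

loops=2 perimeter=8.817


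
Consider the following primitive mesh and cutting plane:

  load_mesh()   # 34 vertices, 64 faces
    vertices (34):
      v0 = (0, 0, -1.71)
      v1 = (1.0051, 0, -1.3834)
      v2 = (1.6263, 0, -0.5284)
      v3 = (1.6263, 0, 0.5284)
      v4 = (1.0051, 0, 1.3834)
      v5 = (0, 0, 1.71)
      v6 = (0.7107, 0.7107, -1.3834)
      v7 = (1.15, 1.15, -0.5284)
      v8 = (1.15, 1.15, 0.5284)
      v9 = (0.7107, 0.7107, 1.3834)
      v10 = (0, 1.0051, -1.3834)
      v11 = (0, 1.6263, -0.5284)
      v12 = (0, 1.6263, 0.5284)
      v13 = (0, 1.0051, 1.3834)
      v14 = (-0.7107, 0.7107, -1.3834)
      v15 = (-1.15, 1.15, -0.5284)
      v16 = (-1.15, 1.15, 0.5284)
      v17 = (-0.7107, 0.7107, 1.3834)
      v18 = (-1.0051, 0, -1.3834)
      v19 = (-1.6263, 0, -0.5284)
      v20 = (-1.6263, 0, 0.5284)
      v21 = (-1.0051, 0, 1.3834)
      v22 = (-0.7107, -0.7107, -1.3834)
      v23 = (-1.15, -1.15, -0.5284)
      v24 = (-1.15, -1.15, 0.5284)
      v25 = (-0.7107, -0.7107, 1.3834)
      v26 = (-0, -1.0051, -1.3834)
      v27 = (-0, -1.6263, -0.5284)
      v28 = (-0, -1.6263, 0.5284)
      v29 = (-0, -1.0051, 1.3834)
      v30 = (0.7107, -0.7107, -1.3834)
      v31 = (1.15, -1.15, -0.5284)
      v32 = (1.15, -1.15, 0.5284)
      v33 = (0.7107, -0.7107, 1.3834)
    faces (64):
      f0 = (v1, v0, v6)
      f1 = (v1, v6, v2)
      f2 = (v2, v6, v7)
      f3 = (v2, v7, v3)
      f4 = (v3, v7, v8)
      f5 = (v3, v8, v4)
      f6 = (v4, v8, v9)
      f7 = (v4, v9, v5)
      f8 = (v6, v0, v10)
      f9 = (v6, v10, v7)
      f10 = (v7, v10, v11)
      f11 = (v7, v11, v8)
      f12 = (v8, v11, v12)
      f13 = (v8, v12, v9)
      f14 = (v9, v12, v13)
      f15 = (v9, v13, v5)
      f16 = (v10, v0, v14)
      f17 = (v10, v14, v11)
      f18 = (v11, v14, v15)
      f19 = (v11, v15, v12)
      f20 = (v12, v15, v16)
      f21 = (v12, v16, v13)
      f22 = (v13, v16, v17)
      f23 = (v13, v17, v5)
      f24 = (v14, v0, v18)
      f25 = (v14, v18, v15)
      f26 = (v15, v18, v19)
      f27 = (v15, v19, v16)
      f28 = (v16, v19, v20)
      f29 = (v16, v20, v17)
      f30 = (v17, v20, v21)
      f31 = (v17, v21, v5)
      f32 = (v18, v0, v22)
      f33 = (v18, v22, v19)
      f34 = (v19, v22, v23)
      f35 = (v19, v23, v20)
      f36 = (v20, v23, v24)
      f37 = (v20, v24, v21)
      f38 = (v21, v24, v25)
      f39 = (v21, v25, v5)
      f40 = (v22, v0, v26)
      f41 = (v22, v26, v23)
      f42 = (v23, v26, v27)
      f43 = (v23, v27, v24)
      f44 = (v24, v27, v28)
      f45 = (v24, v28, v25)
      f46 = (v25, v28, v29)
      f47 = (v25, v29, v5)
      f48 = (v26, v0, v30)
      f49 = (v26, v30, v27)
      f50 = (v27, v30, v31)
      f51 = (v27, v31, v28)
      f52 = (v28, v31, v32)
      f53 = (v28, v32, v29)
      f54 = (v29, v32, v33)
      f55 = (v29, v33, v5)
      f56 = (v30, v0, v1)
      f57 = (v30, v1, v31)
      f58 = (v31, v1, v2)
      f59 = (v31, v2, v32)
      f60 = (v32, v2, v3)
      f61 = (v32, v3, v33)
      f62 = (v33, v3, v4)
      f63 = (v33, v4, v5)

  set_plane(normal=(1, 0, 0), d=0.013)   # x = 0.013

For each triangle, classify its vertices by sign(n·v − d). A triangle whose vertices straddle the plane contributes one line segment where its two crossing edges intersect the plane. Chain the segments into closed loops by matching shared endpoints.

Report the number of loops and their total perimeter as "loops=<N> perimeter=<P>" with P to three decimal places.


loops=1 perimeter=10.543

Straddling triangles (20 of 64):
  (v1,v0,v6) [+-+] → (0.013, 0, -1.70578)–(0.013, 0.013, -1.70403)  len=0.0131
  (v4,v9,v5) [++-] → (0.013, 0.013, 1.70403)–(0.013, 0, 1.70578)  len=0.0131
  (v6,v0,v10) [+--] → (0.013, 0.013, -1.70403)–(0.013, 0.999715, -1.3834)  len=1.0375
  (v6,v10,v7) [+-+] → (0.013, 0.999715, -1.3834)–(0.013, 1.00674, -1.37373)  len=0.0119
  (v7,v10,v11) [+--] → (0.013, 1.00674, -1.37373)–(0.013, 1.62092, -0.5284)  len=1.0449
  (v7,v11,v8) [+-+] → (0.013, 1.62092, -0.5284)–(0.013, 1.62092, -0.516454)  len=0.0119
  (v8,v11,v12) [+--] → (0.013, 1.62092, -0.516454)–(0.013, 1.62092, 0.5284)  len=1.0449
  (v8,v12,v9) [+-+] → (0.013, 1.62092, 0.5284)–(0.013, 1.60955, 0.54404)  len=0.0193
  (v9,v12,v13) [+--] → (0.013, 1.60955, 0.54404)–(0.013, 0.999715, 1.3834)  len=1.0375
  (v9,v13,v5) [+--] → (0.013, 0.999715, 1.3834)–(0.013, 0.013, 1.70403)  len=1.0375
  (v26,v0,v30) [--+] → (0.013, -0.013, -1.70403)–(0.013, -0.999715, -1.3834)  len=1.0375
  (v26,v30,v27) [-+-] → (0.013, -0.999715, -1.3834)–(0.013, -1.60955, -0.54404)  len=1.0375
  (v27,v30,v31) [-++] → (0.013, -1.60955, -0.54404)–(0.013, -1.62092, -0.5284)  len=0.0193
  (v27,v31,v28) [-+-] → (0.013, -1.62092, -0.5284)–(0.013, -1.62092, 0.516454)  len=1.0449
  (v28,v31,v32) [-++] → (0.013, -1.62092, 0.516454)–(0.013, -1.62092, 0.5284)  len=0.0119
  (v28,v32,v29) [-+-] → (0.013, -1.62092, 0.5284)–(0.013, -1.00674, 1.37373)  len=1.0449
  (v29,v32,v33) [-++] → (0.013, -1.00674, 1.37373)–(0.013, -0.999715, 1.3834)  len=0.0119
  (v29,v33,v5) [-+-] → (0.013, -0.999715, 1.3834)–(0.013, -0.013, 1.70403)  len=1.0375
  (v30,v0,v1) [+-+] → (0.013, -0.013, -1.70403)–(0.013, 0, -1.70578)  len=0.0131
  (v33,v4,v5) [++-] → (0.013, 0, 1.70578)–(0.013, -0.013, 1.70403)  len=0.0131

Chained into 1 loop(s):
  loop 1: 20 segments, perimeter = 10.5434
Total perimeter = 10.543


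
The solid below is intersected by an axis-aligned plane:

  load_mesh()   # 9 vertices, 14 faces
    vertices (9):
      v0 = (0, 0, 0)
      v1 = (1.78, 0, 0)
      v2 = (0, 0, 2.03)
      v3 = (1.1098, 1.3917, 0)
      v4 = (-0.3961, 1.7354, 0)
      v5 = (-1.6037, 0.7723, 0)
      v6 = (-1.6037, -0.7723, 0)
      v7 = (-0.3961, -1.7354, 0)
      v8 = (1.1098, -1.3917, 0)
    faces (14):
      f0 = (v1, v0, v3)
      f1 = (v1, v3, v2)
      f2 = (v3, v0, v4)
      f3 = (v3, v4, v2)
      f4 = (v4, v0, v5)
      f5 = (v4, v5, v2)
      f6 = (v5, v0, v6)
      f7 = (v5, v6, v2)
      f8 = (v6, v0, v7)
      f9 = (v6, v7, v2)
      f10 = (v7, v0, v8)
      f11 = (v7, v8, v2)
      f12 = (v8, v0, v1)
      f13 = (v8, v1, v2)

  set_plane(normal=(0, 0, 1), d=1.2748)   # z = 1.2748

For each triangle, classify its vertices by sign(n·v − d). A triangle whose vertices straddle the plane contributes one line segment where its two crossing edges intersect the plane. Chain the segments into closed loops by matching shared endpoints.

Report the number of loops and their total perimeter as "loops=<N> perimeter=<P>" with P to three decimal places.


Straddling triangles (7 of 14):
  (v1,v3,v2) [--+] → (0.412867, 0.51774, 1.2748)–(0.662195, 0, 1.2748)  len=0.5746
  (v3,v4,v2) [--+] → (-0.147357, 0.645603, 1.2748)–(0.412867, 0.51774, 1.2748)  len=0.5746
  (v4,v5,v2) [--+] → (-0.596608, 0.287311, 1.2748)–(-0.147357, 0.645603, 1.2748)  len=0.5746
  (v5,v6,v2) [--+] → (-0.596608, -0.287311, 1.2748)–(-0.596608, 0.287311, 1.2748)  len=0.5746
  (v6,v7,v2) [--+] → (-0.147357, -0.645603, 1.2748)–(-0.596608, -0.287311, 1.2748)  len=0.5746
  (v7,v8,v2) [--+] → (0.412867, -0.51774, 1.2748)–(-0.147357, -0.645603, 1.2748)  len=0.5746
  (v8,v1,v2) [--+] → (0.662195, 0, 1.2748)–(0.412867, -0.51774, 1.2748)  len=0.5746

Chained into 1 loop(s):
  loop 1: 7 segments, perimeter = 4.0224
Total perimeter = 4.022

loops=1 perimeter=4.022


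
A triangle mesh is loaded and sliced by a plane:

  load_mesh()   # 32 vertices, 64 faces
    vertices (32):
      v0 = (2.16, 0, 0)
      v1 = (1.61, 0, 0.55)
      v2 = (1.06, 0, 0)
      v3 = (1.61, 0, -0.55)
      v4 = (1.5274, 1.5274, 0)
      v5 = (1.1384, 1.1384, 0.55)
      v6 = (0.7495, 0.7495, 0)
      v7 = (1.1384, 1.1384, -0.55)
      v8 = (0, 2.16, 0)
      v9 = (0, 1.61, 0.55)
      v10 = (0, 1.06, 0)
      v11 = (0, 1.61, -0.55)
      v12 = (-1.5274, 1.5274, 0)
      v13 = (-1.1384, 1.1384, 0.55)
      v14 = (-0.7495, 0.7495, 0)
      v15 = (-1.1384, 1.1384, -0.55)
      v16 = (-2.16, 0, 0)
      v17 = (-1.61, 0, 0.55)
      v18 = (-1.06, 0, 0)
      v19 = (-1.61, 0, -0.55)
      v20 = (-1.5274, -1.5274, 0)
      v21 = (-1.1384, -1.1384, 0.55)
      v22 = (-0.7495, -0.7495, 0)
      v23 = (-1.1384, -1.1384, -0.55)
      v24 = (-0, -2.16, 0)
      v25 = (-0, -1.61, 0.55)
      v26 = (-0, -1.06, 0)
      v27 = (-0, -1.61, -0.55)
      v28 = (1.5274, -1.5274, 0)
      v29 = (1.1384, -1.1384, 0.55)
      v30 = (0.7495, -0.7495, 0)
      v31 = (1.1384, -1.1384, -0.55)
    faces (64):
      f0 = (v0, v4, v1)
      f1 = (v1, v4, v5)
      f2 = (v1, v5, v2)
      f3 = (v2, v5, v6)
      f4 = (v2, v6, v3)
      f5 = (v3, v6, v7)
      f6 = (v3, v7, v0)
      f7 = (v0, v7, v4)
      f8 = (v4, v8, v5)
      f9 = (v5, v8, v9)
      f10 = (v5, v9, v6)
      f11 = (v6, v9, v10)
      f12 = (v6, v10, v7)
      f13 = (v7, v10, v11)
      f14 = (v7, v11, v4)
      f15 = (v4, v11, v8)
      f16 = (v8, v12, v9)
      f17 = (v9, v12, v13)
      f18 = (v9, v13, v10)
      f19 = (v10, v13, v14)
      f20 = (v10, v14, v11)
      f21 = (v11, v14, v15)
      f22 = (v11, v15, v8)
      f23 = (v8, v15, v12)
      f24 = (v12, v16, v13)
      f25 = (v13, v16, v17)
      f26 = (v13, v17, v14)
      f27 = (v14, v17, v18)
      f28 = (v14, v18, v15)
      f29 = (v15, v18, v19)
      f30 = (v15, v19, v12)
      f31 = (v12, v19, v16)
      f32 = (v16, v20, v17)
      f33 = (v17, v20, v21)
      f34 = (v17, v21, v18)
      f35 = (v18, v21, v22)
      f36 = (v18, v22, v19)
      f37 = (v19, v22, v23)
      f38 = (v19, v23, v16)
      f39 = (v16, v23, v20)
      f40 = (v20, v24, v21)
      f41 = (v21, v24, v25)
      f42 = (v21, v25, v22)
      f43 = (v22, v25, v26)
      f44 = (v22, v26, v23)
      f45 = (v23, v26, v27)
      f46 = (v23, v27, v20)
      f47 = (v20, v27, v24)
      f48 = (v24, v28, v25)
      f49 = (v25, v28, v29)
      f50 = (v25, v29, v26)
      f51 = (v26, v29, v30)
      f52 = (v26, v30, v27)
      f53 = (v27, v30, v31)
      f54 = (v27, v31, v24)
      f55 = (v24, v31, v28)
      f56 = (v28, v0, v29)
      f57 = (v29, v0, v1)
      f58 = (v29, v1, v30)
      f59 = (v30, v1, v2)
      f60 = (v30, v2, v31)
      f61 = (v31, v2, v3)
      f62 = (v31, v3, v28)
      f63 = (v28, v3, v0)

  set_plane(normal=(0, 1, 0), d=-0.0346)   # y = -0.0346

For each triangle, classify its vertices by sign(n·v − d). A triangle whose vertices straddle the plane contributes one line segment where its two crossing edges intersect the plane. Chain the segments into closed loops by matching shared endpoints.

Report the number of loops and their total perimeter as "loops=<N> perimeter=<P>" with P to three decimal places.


loops=2 perimeter=6.223

Straddling triangles (16 of 64):
  (v16,v20,v17) [+-+] → (-2.14567, -0.0346, 0)–(-1.60813, -0.0346, 0.537541)  len=0.7602
  (v17,v20,v21) [+--] → (-1.60813, -0.0346, 0.537541)–(-1.59567, -0.0346, 0.55)  len=0.0176
  (v17,v21,v18) [+-+] → (-1.59567, -0.0346, 0.55)–(-1.06238, -0.0346, 0.0167164)  len=0.7542
  (v18,v21,v22) [+--] → (-1.06238, -0.0346, 0.0167164)–(-1.04567, -0.0346, 0)  len=0.0236
  (v18,v22,v19) [+-+] → (-1.04567, -0.0346, 0)–(-1.57028, -0.0346, -0.52461)  len=0.7419
  (v19,v22,v23) [+--] → (-1.57028, -0.0346, -0.52461)–(-1.59567, -0.0346, -0.55)  len=0.0359
  (v19,v23,v16) [+-+] → (-1.59567, -0.0346, -0.55)–(-2.12895, -0.0346, -0.0167164)  len=0.7542
  (v16,v23,v20) [+--] → (-2.12895, -0.0346, -0.0167164)–(-2.14567, -0.0346, 0)  len=0.0236
  (v28,v0,v29) [-+-] → (2.14567, -0.0346, 0)–(2.12895, -0.0346, 0.0167164)  len=0.0236
  (v29,v0,v1) [-++] → (2.12895, -0.0346, 0.0167164)–(1.59567, -0.0346, 0.55)  len=0.7542
  (v29,v1,v30) [-+-] → (1.59567, -0.0346, 0.55)–(1.57028, -0.0346, 0.52461)  len=0.0359
  (v30,v1,v2) [-++] → (1.57028, -0.0346, 0.52461)–(1.04567, -0.0346, 0)  len=0.7419
  (v30,v2,v31) [-+-] → (1.04567, -0.0346, 0)–(1.06238, -0.0346, -0.0167164)  len=0.0236
  (v31,v2,v3) [-++] → (1.06238, -0.0346, -0.0167164)–(1.59567, -0.0346, -0.55)  len=0.7542
  (v31,v3,v28) [-+-] → (1.59567, -0.0346, -0.55)–(1.60813, -0.0346, -0.537541)  len=0.0176
  (v28,v3,v0) [-++] → (1.60813, -0.0346, -0.537541)–(2.14567, -0.0346, 0)  len=0.7602

Chained into 2 loop(s):
  loop 1: 8 segments, perimeter = 3.1113
  loop 2: 8 segments, perimeter = 3.1113
Total perimeter = 6.223


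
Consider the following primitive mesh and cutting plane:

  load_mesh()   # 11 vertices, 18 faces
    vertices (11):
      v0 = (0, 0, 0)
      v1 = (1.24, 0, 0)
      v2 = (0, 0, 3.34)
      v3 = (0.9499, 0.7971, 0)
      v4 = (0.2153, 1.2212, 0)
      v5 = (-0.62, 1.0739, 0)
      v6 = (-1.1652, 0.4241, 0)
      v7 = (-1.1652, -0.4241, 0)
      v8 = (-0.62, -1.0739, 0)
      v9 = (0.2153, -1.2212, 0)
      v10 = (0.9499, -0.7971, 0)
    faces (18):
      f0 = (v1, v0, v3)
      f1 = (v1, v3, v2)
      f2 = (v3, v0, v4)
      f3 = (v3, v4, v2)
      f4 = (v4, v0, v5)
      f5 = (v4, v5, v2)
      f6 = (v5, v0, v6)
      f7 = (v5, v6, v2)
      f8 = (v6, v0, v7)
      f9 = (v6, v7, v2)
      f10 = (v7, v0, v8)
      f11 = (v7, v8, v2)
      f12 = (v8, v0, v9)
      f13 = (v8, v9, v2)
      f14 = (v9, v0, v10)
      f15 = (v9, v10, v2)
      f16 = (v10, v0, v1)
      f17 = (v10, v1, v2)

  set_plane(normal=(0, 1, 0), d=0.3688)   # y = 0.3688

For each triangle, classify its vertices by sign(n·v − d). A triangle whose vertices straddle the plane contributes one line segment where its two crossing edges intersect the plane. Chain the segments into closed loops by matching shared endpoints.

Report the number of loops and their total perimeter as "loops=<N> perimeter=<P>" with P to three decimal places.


loops=1 perimeter=7.543

Straddling triangles (10 of 18):
  (v1,v0,v3) [--+] → (0.439497, 0.3688, 0)–(1.10578, 0.3688, 0)  len=0.6663
  (v1,v3,v2) [-+-] → (1.10578, 0.3688, 0)–(0.439497, 0.3688, 1.79466)  len=1.9143
  (v3,v0,v4) [+-+] → (0.439497, 0.3688, 0)–(0.0650202, 0.3688, 0)  len=0.3745
  (v3,v4,v2) [++-] → (0.0650202, 0.3688, 2.33133)–(0.439497, 0.3688, 1.79466)  len=0.6544
  (v4,v0,v5) [+-+] → (0.0650202, 0.3688, 0)–(-0.212921, 0.3688, 0)  len=0.2779
  (v4,v5,v2) [++-] → (-0.212921, 0.3688, 2.19297)–(0.0650202, 0.3688, 2.33133)  len=0.3105
  (v5,v0,v6) [+-+] → (-0.212921, 0.3688, 0)–(-1.01327, 0.3688, 0)  len=0.8003
  (v5,v6,v2) [++-] → (-1.01327, 0.3688, 0.435515)–(-0.212921, 0.3688, 2.19297)  len=1.9311
  (v6,v0,v7) [+--] → (-1.01327, 0.3688, 0)–(-1.1652, 0.3688, 0)  len=0.1519
  (v6,v7,v2) [+--] → (-1.1652, 0.3688, 0)–(-1.01327, 0.3688, 0.435515)  len=0.4613

Chained into 1 loop(s):
  loop 1: 10 segments, perimeter = 7.5426
Total perimeter = 7.543


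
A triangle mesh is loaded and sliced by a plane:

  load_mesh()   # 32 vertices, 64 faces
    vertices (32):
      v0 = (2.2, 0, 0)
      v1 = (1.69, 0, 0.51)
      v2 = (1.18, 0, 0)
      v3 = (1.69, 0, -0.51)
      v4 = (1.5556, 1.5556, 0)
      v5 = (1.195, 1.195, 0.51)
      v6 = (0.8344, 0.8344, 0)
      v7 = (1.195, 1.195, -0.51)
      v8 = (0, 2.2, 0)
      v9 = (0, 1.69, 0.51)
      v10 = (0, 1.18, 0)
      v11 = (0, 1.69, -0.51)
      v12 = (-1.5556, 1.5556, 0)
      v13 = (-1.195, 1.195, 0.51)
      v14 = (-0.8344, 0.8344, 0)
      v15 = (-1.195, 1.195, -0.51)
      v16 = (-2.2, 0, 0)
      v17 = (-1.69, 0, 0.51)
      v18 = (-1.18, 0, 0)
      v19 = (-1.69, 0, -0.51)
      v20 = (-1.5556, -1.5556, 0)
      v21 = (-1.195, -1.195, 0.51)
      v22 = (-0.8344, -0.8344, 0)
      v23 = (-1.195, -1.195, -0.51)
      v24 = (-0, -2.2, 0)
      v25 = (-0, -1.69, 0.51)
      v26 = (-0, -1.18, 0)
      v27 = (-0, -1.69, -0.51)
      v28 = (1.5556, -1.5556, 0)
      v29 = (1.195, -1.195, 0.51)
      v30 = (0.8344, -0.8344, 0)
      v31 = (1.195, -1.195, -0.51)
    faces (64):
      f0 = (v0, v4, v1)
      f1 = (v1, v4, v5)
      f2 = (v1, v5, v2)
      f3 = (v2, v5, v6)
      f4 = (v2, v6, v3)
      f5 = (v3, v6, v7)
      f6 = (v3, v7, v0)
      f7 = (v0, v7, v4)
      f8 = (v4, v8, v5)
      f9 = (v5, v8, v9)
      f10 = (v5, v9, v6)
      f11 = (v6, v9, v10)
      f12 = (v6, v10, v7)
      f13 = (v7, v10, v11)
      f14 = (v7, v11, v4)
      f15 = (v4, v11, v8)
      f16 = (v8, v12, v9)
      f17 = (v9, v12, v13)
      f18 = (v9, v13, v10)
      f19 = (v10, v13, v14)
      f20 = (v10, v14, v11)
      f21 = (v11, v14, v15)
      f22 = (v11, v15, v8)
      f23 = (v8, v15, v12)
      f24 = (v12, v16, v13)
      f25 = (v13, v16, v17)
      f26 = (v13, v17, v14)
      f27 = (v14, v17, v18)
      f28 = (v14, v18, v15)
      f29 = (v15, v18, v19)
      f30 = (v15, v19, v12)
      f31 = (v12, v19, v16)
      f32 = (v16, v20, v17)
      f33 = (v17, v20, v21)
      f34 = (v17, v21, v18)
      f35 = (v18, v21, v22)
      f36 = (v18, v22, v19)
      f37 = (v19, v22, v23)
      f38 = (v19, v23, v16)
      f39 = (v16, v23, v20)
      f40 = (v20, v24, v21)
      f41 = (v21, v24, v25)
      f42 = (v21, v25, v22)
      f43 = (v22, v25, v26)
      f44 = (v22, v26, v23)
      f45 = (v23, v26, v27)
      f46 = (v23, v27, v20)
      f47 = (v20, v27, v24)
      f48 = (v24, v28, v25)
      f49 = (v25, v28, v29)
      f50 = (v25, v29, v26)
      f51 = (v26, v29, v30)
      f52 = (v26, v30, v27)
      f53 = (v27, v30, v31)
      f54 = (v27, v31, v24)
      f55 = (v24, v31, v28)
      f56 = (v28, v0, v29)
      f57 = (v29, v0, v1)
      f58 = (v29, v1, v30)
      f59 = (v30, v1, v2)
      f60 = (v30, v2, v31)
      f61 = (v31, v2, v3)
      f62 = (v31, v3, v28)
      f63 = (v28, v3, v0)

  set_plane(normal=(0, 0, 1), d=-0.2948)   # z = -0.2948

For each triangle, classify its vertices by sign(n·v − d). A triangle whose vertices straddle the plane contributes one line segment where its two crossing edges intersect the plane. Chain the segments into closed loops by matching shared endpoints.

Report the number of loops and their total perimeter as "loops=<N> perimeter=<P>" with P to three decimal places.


loops=2 perimeter=20.695

Straddling triangles (32 of 64):
  (v2,v6,v3) [++-] → (1.32897, 0.352084, -0.2948)–(1.4748, 0, -0.2948)  len=0.3811
  (v3,v6,v7) [-+-] → (1.32897, 0.352084, -0.2948)–(1.04284, 1.04284, -0.2948)  len=0.7477
  (v3,v7,v0) [--+] → (1.61907, 0.690757, -0.2948)–(1.9052, 0, -0.2948)  len=0.7477
  (v0,v7,v4) [+-+] → (1.61907, 0.690757, -0.2948)–(1.34716, 1.34716, -0.2948)  len=0.7105
  (v6,v10,v7) [++-] → (0.690757, 1.18867, -0.2948)–(1.04284, 1.04284, -0.2948)  len=0.3811
  (v7,v10,v11) [-+-] → (0.690757, 1.18867, -0.2948)–(0, 1.4748, -0.2948)  len=0.7477
  (v7,v11,v4) [--+] → (0.656402, 1.63329, -0.2948)–(1.34716, 1.34716, -0.2948)  len=0.7477
  (v4,v11,v8) [+-+] → (0.656402, 1.63329, -0.2948)–(0, 1.9052, -0.2948)  len=0.7105
  (v10,v14,v11) [++-] → (-0.352084, 1.32897, -0.2948)–(0, 1.4748, -0.2948)  len=0.3811
  (v11,v14,v15) [-+-] → (-0.352084, 1.32897, -0.2948)–(-1.04284, 1.04284, -0.2948)  len=0.7477
  (v11,v15,v8) [--+] → (-0.690757, 1.61907, -0.2948)–(0, 1.9052, -0.2948)  len=0.7477
  (v8,v15,v12) [+-+] → (-0.690757, 1.61907, -0.2948)–(-1.34716, 1.34716, -0.2948)  len=0.7105
  (v14,v18,v15) [++-] → (-1.18867, 0.690757, -0.2948)–(-1.04284, 1.04284, -0.2948)  len=0.3811
  (v15,v18,v19) [-+-] → (-1.18867, 0.690757, -0.2948)–(-1.4748, 0, -0.2948)  len=0.7477
  (v15,v19,v12) [--+] → (-1.63329, 0.656402, -0.2948)–(-1.34716, 1.34716, -0.2948)  len=0.7477
  (v12,v19,v16) [+-+] → (-1.63329, 0.656402, -0.2948)–(-1.9052, 0, -0.2948)  len=0.7105
  (v18,v22,v19) [++-] → (-1.32897, -0.352084, -0.2948)–(-1.4748, 0, -0.2948)  len=0.3811
  (v19,v22,v23) [-+-] → (-1.32897, -0.352084, -0.2948)–(-1.04284, -1.04284, -0.2948)  len=0.7477
  (v19,v23,v16) [--+] → (-1.61907, -0.690757, -0.2948)–(-1.9052, 0, -0.2948)  len=0.7477
  (v16,v23,v20) [+-+] → (-1.61907, -0.690757, -0.2948)–(-1.34716, -1.34716, -0.2948)  len=0.7105
  (v22,v26,v23) [++-] → (-0.690757, -1.18867, -0.2948)–(-1.04284, -1.04284, -0.2948)  len=0.3811
  (v23,v26,v27) [-+-] → (-0.690757, -1.18867, -0.2948)–(0, -1.4748, -0.2948)  len=0.7477
  (v23,v27,v20) [--+] → (-0.656402, -1.63329, -0.2948)–(-1.34716, -1.34716, -0.2948)  len=0.7477
  (v20,v27,v24) [+-+] → (-0.656402, -1.63329, -0.2948)–(0, -1.9052, -0.2948)  len=0.7105
  (v26,v30,v27) [++-] → (0.352084, -1.32897, -0.2948)–(0, -1.4748, -0.2948)  len=0.3811
  (v27,v30,v31) [-+-] → (0.352084, -1.32897, -0.2948)–(1.04284, -1.04284, -0.2948)  len=0.7477
  (v27,v31,v24) [--+] → (0.690757, -1.61907, -0.2948)–(0, -1.9052, -0.2948)  len=0.7477
  (v24,v31,v28) [+-+] → (0.690757, -1.61907, -0.2948)–(1.34716, -1.34716, -0.2948)  len=0.7105
  (v30,v2,v31) [++-] → (1.18867, -0.690757, -0.2948)–(1.04284, -1.04284, -0.2948)  len=0.3811
  (v31,v2,v3) [-+-] → (1.18867, -0.690757, -0.2948)–(1.4748, 0, -0.2948)  len=0.7477
  (v31,v3,v28) [--+] → (1.63329, -0.656402, -0.2948)–(1.34716, -1.34716, -0.2948)  len=0.7477
  (v28,v3,v0) [+-+] → (1.63329, -0.656402, -0.2948)–(1.9052, 0, -0.2948)  len=0.7105

Chained into 2 loop(s):
  loop 1: 16 segments, perimeter = 9.0301
  loop 2: 16 segments, perimeter = 11.6653
Total perimeter = 20.695


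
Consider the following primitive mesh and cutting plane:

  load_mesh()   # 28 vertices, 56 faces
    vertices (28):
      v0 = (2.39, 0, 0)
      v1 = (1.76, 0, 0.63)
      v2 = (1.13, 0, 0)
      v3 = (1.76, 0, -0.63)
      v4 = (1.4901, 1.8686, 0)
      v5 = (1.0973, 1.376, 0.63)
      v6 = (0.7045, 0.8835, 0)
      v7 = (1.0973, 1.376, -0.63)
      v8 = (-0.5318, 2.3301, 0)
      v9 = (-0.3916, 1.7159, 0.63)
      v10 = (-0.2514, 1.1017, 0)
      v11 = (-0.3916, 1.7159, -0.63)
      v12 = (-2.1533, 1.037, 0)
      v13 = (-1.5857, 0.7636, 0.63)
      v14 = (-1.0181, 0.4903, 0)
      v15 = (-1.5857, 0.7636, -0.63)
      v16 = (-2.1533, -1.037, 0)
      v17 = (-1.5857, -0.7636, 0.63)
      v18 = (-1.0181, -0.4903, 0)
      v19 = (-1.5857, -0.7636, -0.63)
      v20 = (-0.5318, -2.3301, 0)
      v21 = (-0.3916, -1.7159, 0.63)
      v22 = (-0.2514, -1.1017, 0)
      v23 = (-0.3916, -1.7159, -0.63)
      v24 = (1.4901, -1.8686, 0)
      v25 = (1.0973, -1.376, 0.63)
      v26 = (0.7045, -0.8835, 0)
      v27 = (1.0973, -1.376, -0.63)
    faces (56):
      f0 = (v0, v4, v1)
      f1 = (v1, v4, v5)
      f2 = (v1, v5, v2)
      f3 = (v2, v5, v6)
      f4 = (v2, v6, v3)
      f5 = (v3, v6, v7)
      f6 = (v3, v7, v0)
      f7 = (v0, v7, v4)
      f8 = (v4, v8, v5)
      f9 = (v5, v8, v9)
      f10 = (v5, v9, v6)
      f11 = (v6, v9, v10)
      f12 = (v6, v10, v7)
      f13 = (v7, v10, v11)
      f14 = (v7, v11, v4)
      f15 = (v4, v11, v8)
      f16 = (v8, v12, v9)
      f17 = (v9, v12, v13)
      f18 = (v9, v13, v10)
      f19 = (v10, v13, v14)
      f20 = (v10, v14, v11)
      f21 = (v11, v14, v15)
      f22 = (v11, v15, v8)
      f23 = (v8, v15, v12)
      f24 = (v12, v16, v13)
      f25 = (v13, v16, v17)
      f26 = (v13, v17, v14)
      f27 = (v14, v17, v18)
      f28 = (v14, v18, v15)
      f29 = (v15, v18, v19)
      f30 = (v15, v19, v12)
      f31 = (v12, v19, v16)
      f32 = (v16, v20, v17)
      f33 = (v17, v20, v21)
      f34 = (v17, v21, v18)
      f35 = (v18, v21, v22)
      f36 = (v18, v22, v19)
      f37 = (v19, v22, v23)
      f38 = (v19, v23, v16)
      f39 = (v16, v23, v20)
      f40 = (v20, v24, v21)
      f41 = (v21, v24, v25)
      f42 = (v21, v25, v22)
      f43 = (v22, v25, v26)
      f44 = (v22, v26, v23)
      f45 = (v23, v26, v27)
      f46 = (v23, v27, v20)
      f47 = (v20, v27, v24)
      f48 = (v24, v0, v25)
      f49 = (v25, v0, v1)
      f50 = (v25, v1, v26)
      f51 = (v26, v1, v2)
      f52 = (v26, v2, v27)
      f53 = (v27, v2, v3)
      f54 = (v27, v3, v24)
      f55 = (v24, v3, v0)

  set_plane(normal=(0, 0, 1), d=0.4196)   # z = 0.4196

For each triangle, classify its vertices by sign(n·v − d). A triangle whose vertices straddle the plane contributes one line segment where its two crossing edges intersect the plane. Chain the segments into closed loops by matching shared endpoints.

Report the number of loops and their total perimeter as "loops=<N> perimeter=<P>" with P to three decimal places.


loops=2 perimeter=21.382

Straddling triangles (28 of 56):
  (v0,v4,v1) [--+] → (1.66986, 0.624053, 0.4196)–(1.9704, 0, 0.4196)  len=0.6927
  (v1,v4,v5) [+-+] → (1.66986, 0.624053, 0.4196)–(1.22848, 1.54051, 0.4196)  len=1.0172
  (v1,v5,v2) [++-] → (1.10822, 0.91646, 0.4196)–(1.5496, 0, 0.4196)  len=1.0172
  (v2,v5,v6) [-+-] → (1.10822, 0.91646, 0.4196)–(0.966117, 1.21152, 0.4196)  len=0.3275
  (v4,v8,v5) [--+] → (0.553232, 1.69464, 0.4196)–(1.22848, 1.54051, 0.4196)  len=0.6926
  (v5,v8,v9) [+-+] → (0.553232, 1.69464, 0.4196)–(-0.438422, 1.92102, 0.4196)  len=1.0172
  (v5,v9,v6) [++-] → (-0.0255374, 1.4379, 0.4196)–(0.966117, 1.21152, 0.4196)  len=1.0172
  (v6,v9,v10) [-+-] → (-0.0255374, 1.4379, 0.4196)–(-0.344778, 1.51078, 0.4196)  len=0.3275
  (v8,v12,v9) [--+] → (-0.979952, 1.48917, 0.4196)–(-0.438422, 1.92102, 0.4196)  len=0.6926
  (v9,v12,v13) [+-+] → (-0.979952, 1.48917, 0.4196)–(-1.77526, 0.854907, 0.4196)  len=1.0173
  (v9,v13,v10) [++-] → (-1.14009, 0.876515, 0.4196)–(-0.344778, 1.51078, 0.4196)  len=1.0173
  (v10,v13,v14) [-+-] → (-1.14009, 0.876515, 0.4196)–(-1.39614, 0.672326, 0.4196)  len=0.3275
  (v12,v16,v13) [--+] → (-1.77526, 0.162257, 0.4196)–(-1.77526, 0.854907, 0.4196)  len=0.6927
  (v13,v16,v17) [+-+] → (-1.77526, 0.162257, 0.4196)–(-1.77526, -0.854907, 0.4196)  len=1.0172
  (v13,v17,v14) [++-] → (-1.39614, -0.344837, 0.4196)–(-1.39614, 0.672326, 0.4196)  len=1.0172
  (v14,v17,v18) [-+-] → (-1.39614, -0.344837, 0.4196)–(-1.39614, -0.672326, 0.4196)  len=0.3275
  (v16,v20,v17) [--+] → (-1.23373, -1.28676, 0.4196)–(-1.77526, -0.854907, 0.4196)  len=0.6926
  (v17,v20,v21) [+-+] → (-1.23373, -1.28676, 0.4196)–(-0.438422, -1.92102, 0.4196)  len=1.0173
  (v17,v21,v18) [++-] → (-0.600831, -1.30659, 0.4196)–(-1.39614, -0.672326, 0.4196)  len=1.0173
  (v18,v21,v22) [-+-] → (-0.600831, -1.30659, 0.4196)–(-0.344778, -1.51078, 0.4196)  len=0.3275
  (v20,v24,v21) [--+] → (0.236828, -1.7669, 0.4196)–(-0.438422, -1.92102, 0.4196)  len=0.6926
  (v21,v24,v25) [+-+] → (0.236828, -1.7669, 0.4196)–(1.22848, -1.54051, 0.4196)  len=1.0172
  (v21,v25,v22) [++-] → (0.646877, -1.28439, 0.4196)–(-0.344778, -1.51078, 0.4196)  len=1.0172
  (v22,v25,v26) [-+-] → (0.646877, -1.28439, 0.4196)–(0.966117, -1.21152, 0.4196)  len=0.3275
  (v24,v0,v25) [--+] → (1.52902, -0.91646, 0.4196)–(1.22848, -1.54051, 0.4196)  len=0.6927
  (v25,v0,v1) [+-+] → (1.52902, -0.91646, 0.4196)–(1.9704, 0, 0.4196)  len=1.0172
  (v25,v1,v26) [++-] → (1.4075, -0.295061, 0.4196)–(0.966117, -1.21152, 0.4196)  len=1.0172
  (v26,v1,v2) [-+-] → (1.4075, -0.295061, 0.4196)–(1.5496, 0, 0.4196)  len=0.3275

Chained into 2 loop(s):
  loop 1: 14 segments, perimeter = 11.9689
  loop 2: 14 segments, perimeter = 9.4128
Total perimeter = 21.382
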